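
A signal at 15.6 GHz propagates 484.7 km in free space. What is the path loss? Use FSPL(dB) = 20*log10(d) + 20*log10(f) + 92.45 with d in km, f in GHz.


20*log10(484.7) = 53.71
20*log10(15.6) = 23.86
FSPL = 170.0 dB

170.0 dB


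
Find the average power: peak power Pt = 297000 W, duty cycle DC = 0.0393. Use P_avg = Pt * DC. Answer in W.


P_avg = 297000 * 0.0393 = 11672.1 W

11672.1 W


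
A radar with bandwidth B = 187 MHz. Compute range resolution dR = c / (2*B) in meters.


dR = 3e8 / (2 * 187000000.0) = 0.8 m

0.8 m


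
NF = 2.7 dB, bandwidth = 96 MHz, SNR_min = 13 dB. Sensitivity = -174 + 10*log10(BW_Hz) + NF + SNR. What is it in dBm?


10*log10(96000000.0) = 79.82
S = -174 + 79.82 + 2.7 + 13 = -78.5 dBm

-78.5 dBm


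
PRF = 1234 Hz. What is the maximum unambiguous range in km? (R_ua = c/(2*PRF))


R_ua = 3e8 / (2 * 1234) = 121555.9 m = 121.6 km

121.6 km


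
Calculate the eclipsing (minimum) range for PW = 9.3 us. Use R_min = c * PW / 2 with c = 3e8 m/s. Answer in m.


R_min = 3e8 * 9.3e-6 / 2 = 1395.0 m

1395.0 m


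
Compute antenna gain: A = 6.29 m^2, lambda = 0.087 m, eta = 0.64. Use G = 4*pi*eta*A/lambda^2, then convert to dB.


G_linear = 4*pi*0.64*6.29/0.087^2 = 6683.47
G_dB = 10*log10(6683.47) = 38.3 dB

38.3 dB


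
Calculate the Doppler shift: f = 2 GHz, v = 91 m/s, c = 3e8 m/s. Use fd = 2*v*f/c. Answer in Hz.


fd = 2 * 91 * 2000000000.0 / 3e8 = 1213.3 Hz

1213.3 Hz


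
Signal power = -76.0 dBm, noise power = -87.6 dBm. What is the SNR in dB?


SNR = -76.0 - (-87.6) = 11.6 dB

11.6 dB


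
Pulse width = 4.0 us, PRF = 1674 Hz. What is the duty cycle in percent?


DC = 4.0e-6 * 1674 * 100 = 0.67%

0.67%


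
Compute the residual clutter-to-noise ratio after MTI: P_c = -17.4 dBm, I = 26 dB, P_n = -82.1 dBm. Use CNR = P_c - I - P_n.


CNR = -17.4 - 26 - (-82.1) = 38.7 dB

38.7 dB


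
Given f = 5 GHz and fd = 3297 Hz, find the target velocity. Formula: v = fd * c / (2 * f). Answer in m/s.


v = 3297 * 3e8 / (2 * 5000000000.0) = 98.9 m/s

98.9 m/s


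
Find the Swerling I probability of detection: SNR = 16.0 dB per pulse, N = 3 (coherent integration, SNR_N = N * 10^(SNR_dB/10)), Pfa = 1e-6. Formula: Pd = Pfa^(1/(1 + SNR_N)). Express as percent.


SNR_lin = 10^(16.0/10) = 39.81072
SNR_N = 3 * 39.81072 = 119.43216
1/(1 + SNR_N) = 1/120.43216 = 0.0083034
Pd = (1e-6)^0.0083034 = 0.89162
Pd = 89.2%

89.2%


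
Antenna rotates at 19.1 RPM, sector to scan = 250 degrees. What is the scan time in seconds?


t = 250 / (19.1 * 360) * 60 = 2.18 s

2.18 s


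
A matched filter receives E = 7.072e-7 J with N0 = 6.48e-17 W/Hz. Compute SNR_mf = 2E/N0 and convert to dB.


SNR_lin = 2 * 7.072e-7 / 6.48e-17 = 2.183e10
SNR_dB = 10*log10(2.183e10) = 103.4 dB

103.4 dB


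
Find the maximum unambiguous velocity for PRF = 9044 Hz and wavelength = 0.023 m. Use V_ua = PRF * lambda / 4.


V_ua = 9044 * 0.023 / 4 = 52.0 m/s

52.0 m/s


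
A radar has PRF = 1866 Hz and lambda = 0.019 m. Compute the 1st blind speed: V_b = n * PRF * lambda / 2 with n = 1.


V_blind = 1 * 1866 * 0.019 / 2 = 17.7 m/s

17.7 m/s


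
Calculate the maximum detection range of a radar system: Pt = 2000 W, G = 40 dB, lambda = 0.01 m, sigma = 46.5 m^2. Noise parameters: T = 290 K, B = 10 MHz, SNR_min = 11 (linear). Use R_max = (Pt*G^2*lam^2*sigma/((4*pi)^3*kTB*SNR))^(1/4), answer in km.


G_lin = 10^(40/10) = 10000.0
R^4 = 2000 * 10000.0^2 * 0.01^2 * 46.5 / ((4*pi)^3 * 1.38e-23 * 290 * 10000000.0 * 11)
R^4 = 1.06459e18 m^4
R_max = (1.06459e18)^(1/4) = 32121.5 m = 32.1 km

32.1 km


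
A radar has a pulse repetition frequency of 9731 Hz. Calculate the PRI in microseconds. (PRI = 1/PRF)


PRI = 1/9731 = 0.0001027644 s = 102.8 us

102.8 us


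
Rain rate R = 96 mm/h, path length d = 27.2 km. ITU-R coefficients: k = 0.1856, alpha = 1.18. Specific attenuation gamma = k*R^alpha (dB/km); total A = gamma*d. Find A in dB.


gamma = 0.1856 * 96^1.18 = 40.518935 dB/km
A = 40.518935 * 27.2 = 1102.12 dB

1102.12 dB


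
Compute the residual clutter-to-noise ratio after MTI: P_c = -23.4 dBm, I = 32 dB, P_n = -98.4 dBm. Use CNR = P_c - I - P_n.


CNR = -23.4 - 32 - (-98.4) = 43.0 dB

43.0 dB


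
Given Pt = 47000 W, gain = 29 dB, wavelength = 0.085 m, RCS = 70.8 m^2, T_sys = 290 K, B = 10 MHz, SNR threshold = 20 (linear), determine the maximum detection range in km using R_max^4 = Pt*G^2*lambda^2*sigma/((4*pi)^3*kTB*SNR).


G_lin = 10^(29/10) = 794.328235
R^4 = 47000 * 794.328235^2 * 0.085^2 * 70.8 / ((4*pi)^3 * 1.38e-23 * 290 * 10000000.0 * 20)
R^4 = 9.55064e18 m^4
R_max = (9.55064e18)^(1/4) = 55591.5 m = 55.6 km

55.6 km


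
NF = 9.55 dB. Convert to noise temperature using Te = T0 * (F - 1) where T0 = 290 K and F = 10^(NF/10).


NF_lin = 10^(9.55/10) = 9.015711
Te = 290 * (9.015711 - 1) = 2324.6 K

2324.6 K


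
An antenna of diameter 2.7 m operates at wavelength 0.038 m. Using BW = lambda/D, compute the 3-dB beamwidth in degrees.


BW_rad = 0.038 / 2.7 = 0.014074
BW_deg = 0.81 degrees

0.81 degrees


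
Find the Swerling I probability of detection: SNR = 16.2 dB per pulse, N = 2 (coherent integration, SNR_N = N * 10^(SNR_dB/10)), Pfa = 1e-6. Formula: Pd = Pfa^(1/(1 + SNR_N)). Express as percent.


SNR_lin = 10^(16.2/10) = 41.68694
SNR_N = 2 * 41.68694 = 83.37388
1/(1 + SNR_N) = 1/84.37388 = 0.011852
Pd = (1e-6)^0.011852 = 0.84896
Pd = 84.9%

84.9%


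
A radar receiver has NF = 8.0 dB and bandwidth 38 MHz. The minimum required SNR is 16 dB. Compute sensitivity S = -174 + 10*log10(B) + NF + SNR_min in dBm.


10*log10(38000000.0) = 75.8
S = -174 + 75.8 + 8.0 + 16 = -74.2 dBm

-74.2 dBm


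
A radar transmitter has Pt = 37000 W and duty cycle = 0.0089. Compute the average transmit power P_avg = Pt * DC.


P_avg = 37000 * 0.0089 = 329.3 W

329.3 W


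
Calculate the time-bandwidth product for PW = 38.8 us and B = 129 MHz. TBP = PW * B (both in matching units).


TBP = 38.8 * 129 = 5005.2

5005.2


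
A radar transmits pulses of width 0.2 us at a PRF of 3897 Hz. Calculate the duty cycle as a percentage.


DC = 0.2e-6 * 3897 * 100 = 0.08%

0.08%


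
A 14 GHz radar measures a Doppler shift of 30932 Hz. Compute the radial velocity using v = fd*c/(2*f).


v = 30932 * 3e8 / (2 * 14000000000.0) = 331.4 m/s

331.4 m/s


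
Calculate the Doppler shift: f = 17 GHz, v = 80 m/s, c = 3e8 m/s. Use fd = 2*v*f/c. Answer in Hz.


fd = 2 * 80 * 17000000000.0 / 3e8 = 9066.7 Hz

9066.7 Hz


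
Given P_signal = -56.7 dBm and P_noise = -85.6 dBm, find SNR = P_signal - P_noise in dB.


SNR = -56.7 - (-85.6) = 28.9 dB

28.9 dB


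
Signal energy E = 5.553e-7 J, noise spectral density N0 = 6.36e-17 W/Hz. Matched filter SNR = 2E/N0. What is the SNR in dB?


SNR_lin = 2 * 5.553e-7 / 6.36e-17 = 1.746e10
SNR_dB = 10*log10(1.746e10) = 102.4 dB

102.4 dB


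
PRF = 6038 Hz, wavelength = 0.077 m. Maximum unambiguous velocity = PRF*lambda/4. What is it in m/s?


V_ua = 6038 * 0.077 / 4 = 116.2 m/s

116.2 m/s


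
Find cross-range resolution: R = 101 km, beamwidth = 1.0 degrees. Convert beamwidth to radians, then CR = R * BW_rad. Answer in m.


BW_rad = 0.017453293
CR = 101000 * 0.017453293 = 1762.8 m

1762.8 m


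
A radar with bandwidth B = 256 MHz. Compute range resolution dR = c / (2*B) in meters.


dR = 3e8 / (2 * 256000000.0) = 0.59 m

0.59 m


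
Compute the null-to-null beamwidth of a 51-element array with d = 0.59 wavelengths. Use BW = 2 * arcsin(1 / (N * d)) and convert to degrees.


1/(N*d) = 1/(51*0.59) = 0.033234
BW = 2*arcsin(0.033234) = 3.8 degrees

3.8 degrees


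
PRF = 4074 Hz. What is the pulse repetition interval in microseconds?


PRI = 1/4074 = 0.000245459 s = 245.5 us

245.5 us


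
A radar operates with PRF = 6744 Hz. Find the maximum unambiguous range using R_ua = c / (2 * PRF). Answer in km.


R_ua = 3e8 / (2 * 6744) = 22242.0 m = 22.2 km

22.2 km


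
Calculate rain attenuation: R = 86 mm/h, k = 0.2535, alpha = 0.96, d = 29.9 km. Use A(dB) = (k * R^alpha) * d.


gamma = 0.2535 * 86^0.96 = 18.243009 dB/km
A = 18.243009 * 29.9 = 545.47 dB

545.47 dB


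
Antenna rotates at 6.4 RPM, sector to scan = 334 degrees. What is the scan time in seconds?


t = 334 / (6.4 * 360) * 60 = 8.7 s

8.7 s


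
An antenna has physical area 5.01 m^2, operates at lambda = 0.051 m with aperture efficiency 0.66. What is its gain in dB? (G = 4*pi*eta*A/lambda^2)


G_linear = 4*pi*0.66*5.01/0.051^2 = 15975.38
G_dB = 10*log10(15975.38) = 42.0 dB

42.0 dB


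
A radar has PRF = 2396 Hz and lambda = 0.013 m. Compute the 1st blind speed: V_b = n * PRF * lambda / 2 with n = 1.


V_blind = 1 * 2396 * 0.013 / 2 = 15.6 m/s

15.6 m/s


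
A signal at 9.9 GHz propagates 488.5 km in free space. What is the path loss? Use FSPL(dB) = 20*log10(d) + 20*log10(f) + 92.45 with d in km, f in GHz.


20*log10(488.5) = 53.78
20*log10(9.9) = 19.91
FSPL = 166.1 dB

166.1 dB


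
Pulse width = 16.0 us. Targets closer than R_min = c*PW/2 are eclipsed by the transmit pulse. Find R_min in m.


R_min = 3e8 * 16.0e-6 / 2 = 2400.0 m

2400.0 m


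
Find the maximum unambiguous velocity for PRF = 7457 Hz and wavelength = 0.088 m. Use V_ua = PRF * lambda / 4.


V_ua = 7457 * 0.088 / 4 = 164.1 m/s

164.1 m/s


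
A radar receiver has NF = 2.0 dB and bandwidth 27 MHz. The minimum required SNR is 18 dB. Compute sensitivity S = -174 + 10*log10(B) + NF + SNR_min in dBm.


10*log10(27000000.0) = 74.31
S = -174 + 74.31 + 2.0 + 18 = -79.7 dBm

-79.7 dBm


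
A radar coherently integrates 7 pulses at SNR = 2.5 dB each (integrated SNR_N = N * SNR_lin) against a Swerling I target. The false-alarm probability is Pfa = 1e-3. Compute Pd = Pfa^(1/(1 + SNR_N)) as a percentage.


SNR_lin = 10^(2.5/10) = 1.77828
SNR_N = 7 * 1.77828 = 12.44796
1/(1 + SNR_N) = 1/13.44796 = 0.0743607
Pd = (1e-3)^0.0743607 = 0.5983
Pd = 59.8%

59.8%


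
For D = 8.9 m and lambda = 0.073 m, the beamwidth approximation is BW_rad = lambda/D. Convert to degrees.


BW_rad = 0.073 / 8.9 = 0.008202
BW_deg = 0.47 degrees

0.47 degrees


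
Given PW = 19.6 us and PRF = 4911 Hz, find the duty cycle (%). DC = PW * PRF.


DC = 19.6e-6 * 4911 * 100 = 9.63%

9.63%


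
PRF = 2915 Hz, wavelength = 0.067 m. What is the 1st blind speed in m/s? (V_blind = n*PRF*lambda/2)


V_blind = 1 * 2915 * 0.067 / 2 = 97.7 m/s

97.7 m/s


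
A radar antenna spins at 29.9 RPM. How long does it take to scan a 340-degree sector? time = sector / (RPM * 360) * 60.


t = 340 / (29.9 * 360) * 60 = 1.9 s

1.9 s


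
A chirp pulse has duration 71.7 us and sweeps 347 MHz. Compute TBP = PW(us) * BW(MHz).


TBP = 71.7 * 347 = 24879.9

24879.9


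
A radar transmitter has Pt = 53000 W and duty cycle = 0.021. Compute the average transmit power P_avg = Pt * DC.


P_avg = 53000 * 0.021 = 1113.0 W

1113.0 W


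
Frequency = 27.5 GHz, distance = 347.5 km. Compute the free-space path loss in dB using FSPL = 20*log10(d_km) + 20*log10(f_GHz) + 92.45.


20*log10(347.5) = 50.82
20*log10(27.5) = 28.79
FSPL = 172.1 dB

172.1 dB


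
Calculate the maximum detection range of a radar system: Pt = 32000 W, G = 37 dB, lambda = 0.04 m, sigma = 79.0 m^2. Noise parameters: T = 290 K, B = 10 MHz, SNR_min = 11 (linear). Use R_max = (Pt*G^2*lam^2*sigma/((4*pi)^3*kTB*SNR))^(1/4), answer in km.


G_lin = 10^(37/10) = 5011.872336
R^4 = 32000 * 5011.872336^2 * 0.04^2 * 79.0 / ((4*pi)^3 * 1.38e-23 * 290 * 10000000.0 * 11)
R^4 = 1.16305e20 m^4
R_max = (1.16305e20)^(1/4) = 103848.3 m = 103.8 km

103.8 km


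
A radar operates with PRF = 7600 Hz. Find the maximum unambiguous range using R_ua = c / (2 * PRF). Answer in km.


R_ua = 3e8 / (2 * 7600) = 19736.8 m = 19.7 km

19.7 km


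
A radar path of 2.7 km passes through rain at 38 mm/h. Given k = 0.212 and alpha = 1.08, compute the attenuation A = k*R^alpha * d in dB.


gamma = 0.212 * 38^1.08 = 10.777106 dB/km
A = 10.777106 * 2.7 = 29.1 dB

29.1 dB


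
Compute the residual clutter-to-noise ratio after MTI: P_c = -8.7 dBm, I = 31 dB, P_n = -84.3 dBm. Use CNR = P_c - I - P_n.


CNR = -8.7 - 31 - (-84.3) = 44.6 dB

44.6 dB


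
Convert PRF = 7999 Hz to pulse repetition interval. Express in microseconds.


PRI = 1/7999 = 0.0001250156 s = 125.0 us

125.0 us


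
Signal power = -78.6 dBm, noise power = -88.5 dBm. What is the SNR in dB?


SNR = -78.6 - (-88.5) = 9.9 dB

9.9 dB


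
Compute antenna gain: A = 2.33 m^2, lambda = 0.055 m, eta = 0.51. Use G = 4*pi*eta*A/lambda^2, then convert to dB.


G_linear = 4*pi*0.51*2.33/0.055^2 = 4936.4
G_dB = 10*log10(4936.4) = 36.9 dB

36.9 dB


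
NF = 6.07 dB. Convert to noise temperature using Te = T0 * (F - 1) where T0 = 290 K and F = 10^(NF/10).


NF_lin = 10^(6.07/10) = 4.045759
Te = 290 * (4.045759 - 1) = 883.3 K

883.3 K


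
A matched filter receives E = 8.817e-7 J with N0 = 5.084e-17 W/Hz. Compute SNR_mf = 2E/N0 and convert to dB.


SNR_lin = 2 * 8.817e-7 / 5.084e-17 = 3.469e10
SNR_dB = 10*log10(3.469e10) = 105.4 dB

105.4 dB


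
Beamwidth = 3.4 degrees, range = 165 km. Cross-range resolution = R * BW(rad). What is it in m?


BW_rad = 0.059341195
CR = 165000 * 0.059341195 = 9791.3 m

9791.3 m


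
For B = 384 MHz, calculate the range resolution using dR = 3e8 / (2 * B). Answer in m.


dR = 3e8 / (2 * 384000000.0) = 0.39 m

0.39 m


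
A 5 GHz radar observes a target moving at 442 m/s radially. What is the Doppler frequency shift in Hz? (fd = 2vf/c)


fd = 2 * 442 * 5000000000.0 / 3e8 = 14733.3 Hz

14733.3 Hz


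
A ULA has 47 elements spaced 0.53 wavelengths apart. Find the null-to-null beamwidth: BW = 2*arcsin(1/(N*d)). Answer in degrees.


1/(N*d) = 1/(47*0.53) = 0.040145
BW = 2*arcsin(0.040145) = 4.6 degrees

4.6 degrees


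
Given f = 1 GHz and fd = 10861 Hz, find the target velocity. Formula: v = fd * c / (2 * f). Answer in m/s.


v = 10861 * 3e8 / (2 * 1000000000.0) = 1629.2 m/s

1629.2 m/s


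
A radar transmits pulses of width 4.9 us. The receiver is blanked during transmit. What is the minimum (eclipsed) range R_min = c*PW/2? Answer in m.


R_min = 3e8 * 4.9e-6 / 2 = 735.0 m

735.0 m


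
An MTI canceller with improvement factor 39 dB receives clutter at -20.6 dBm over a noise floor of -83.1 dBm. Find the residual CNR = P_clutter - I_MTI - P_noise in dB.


CNR = -20.6 - 39 - (-83.1) = 23.5 dB

23.5 dB


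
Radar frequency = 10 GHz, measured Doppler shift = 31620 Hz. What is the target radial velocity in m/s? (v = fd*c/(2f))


v = 31620 * 3e8 / (2 * 10000000000.0) = 474.3 m/s

474.3 m/s


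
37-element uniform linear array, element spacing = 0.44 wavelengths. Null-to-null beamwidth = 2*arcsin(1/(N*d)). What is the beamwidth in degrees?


1/(N*d) = 1/(37*0.44) = 0.061425
BW = 2*arcsin(0.061425) = 7.0 degrees

7.0 degrees


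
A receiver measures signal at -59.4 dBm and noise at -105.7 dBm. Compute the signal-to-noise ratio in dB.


SNR = -59.4 - (-105.7) = 46.3 dB

46.3 dB


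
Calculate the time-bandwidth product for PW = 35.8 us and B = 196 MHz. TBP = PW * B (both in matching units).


TBP = 35.8 * 196 = 7016.8

7016.8


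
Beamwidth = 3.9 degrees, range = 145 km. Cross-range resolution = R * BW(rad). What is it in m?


BW_rad = 0.068067841
CR = 145000 * 0.068067841 = 9869.8 m

9869.8 m


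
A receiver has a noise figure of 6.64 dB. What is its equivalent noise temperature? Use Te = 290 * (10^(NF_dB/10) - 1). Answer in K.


NF_lin = 10^(6.64/10) = 4.613176
Te = 290 * (4.613176 - 1) = 1047.8 K

1047.8 K


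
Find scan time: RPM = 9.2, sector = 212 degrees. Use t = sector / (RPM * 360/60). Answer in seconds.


t = 212 / (9.2 * 360) * 60 = 3.84 s

3.84 s


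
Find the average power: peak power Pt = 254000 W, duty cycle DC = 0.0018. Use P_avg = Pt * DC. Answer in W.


P_avg = 254000 * 0.0018 = 457.2 W

457.2 W


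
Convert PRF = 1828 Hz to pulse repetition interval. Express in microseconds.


PRI = 1/1828 = 0.000547046 s = 547.0 us

547.0 us


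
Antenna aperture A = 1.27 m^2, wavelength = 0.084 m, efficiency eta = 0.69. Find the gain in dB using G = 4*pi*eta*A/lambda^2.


G_linear = 4*pi*0.69*1.27/0.084^2 = 1560.64
G_dB = 10*log10(1560.64) = 31.9 dB

31.9 dB


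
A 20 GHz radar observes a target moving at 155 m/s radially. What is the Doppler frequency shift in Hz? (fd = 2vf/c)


fd = 2 * 155 * 20000000000.0 / 3e8 = 20666.7 Hz

20666.7 Hz


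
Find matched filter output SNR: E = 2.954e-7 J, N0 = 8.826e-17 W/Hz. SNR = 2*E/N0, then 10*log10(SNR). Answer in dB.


SNR_lin = 2 * 2.954e-7 / 8.826e-17 = 6.694e9
SNR_dB = 10*log10(6.694e9) = 98.3 dB

98.3 dB


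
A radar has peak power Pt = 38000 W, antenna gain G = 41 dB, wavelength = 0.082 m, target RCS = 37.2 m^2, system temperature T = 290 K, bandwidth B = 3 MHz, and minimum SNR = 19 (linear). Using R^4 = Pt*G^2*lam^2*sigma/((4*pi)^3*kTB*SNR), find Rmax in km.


G_lin = 10^(41/10) = 12589.254118
R^4 = 38000 * 12589.254118^2 * 0.082^2 * 37.2 / ((4*pi)^3 * 1.38e-23 * 290 * 3000000.0 * 19)
R^4 = 3.32792e21 m^4
R_max = (3.32792e21)^(1/4) = 240183.5 m = 240.2 km

240.2 km


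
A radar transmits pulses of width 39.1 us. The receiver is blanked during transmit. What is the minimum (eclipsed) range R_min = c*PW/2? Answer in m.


R_min = 3e8 * 39.1e-6 / 2 = 5865.0 m

5865.0 m


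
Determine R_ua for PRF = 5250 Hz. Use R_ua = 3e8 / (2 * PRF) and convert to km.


R_ua = 3e8 / (2 * 5250) = 28571.4 m = 28.6 km

28.6 km


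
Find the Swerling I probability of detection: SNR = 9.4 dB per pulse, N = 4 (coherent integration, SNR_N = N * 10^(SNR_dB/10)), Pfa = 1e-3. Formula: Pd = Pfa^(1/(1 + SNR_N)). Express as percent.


SNR_lin = 10^(9.4/10) = 8.70964
SNR_N = 4 * 8.70964 = 34.83856
1/(1 + SNR_N) = 1/35.83856 = 0.0279029
Pd = (1e-3)^0.0279029 = 0.82469
Pd = 82.5%

82.5%


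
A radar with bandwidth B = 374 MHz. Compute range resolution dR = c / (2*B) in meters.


dR = 3e8 / (2 * 374000000.0) = 0.4 m

0.4 m


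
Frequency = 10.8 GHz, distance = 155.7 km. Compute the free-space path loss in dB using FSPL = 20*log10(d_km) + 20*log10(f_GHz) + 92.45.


20*log10(155.7) = 43.85
20*log10(10.8) = 20.67
FSPL = 157.0 dB

157.0 dB


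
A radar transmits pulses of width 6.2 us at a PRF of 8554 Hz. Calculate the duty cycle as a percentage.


DC = 6.2e-6 * 8554 * 100 = 5.3%

5.3%


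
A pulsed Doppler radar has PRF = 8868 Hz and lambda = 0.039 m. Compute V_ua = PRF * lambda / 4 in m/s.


V_ua = 8868 * 0.039 / 4 = 86.5 m/s

86.5 m/s


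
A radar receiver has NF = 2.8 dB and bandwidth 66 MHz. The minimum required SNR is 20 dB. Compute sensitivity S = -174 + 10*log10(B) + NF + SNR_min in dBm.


10*log10(66000000.0) = 78.2
S = -174 + 78.2 + 2.8 + 20 = -73.0 dBm

-73.0 dBm


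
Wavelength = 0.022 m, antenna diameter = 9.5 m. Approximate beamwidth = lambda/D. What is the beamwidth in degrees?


BW_rad = 0.022 / 9.5 = 0.002316
BW_deg = 0.13 degrees

0.13 degrees


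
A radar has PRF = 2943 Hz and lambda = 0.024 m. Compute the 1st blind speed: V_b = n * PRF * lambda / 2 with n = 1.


V_blind = 1 * 2943 * 0.024 / 2 = 35.3 m/s

35.3 m/s


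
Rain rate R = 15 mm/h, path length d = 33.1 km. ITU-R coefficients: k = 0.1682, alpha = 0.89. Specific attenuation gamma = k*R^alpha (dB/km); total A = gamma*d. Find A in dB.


gamma = 0.1682 * 15^0.89 = 1.873041 dB/km
A = 1.873041 * 33.1 = 62.0 dB

62.0 dB


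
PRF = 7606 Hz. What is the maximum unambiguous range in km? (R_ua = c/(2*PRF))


R_ua = 3e8 / (2 * 7606) = 19721.3 m = 19.7 km

19.7 km


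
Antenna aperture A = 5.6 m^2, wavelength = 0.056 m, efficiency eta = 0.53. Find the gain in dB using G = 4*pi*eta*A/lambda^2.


G_linear = 4*pi*0.53*5.6/0.056^2 = 11893.17
G_dB = 10*log10(11893.17) = 40.8 dB

40.8 dB


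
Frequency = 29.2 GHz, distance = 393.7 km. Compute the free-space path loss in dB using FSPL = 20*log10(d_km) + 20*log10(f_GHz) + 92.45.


20*log10(393.7) = 51.9
20*log10(29.2) = 29.31
FSPL = 173.7 dB

173.7 dB


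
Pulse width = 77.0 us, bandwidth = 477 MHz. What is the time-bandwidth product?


TBP = 77.0 * 477 = 36729.0

36729.0


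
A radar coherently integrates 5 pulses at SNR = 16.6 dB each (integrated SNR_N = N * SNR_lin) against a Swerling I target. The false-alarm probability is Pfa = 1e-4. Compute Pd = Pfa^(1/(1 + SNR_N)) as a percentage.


SNR_lin = 10^(16.6/10) = 45.70882
SNR_N = 5 * 45.70882 = 228.5441
1/(1 + SNR_N) = 1/229.5441 = 0.0043565
Pd = (1e-4)^0.0043565 = 0.96067
Pd = 96.1%

96.1%


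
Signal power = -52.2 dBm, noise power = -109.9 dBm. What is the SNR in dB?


SNR = -52.2 - (-109.9) = 57.7 dB

57.7 dB


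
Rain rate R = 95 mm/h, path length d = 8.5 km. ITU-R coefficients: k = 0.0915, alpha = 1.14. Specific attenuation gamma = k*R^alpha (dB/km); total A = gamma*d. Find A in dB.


gamma = 0.0915 * 95^1.14 = 16.444702 dB/km
A = 16.444702 * 8.5 = 139.78 dB

139.78 dB


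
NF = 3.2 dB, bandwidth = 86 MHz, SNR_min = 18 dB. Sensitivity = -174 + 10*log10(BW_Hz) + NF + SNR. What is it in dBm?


10*log10(86000000.0) = 79.34
S = -174 + 79.34 + 3.2 + 18 = -73.5 dBm

-73.5 dBm


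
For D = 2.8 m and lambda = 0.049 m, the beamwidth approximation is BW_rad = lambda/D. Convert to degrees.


BW_rad = 0.049 / 2.8 = 0.0175
BW_deg = 1.0 degrees

1.0 degrees


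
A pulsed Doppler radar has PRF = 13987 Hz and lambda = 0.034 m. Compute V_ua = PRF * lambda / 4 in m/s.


V_ua = 13987 * 0.034 / 4 = 118.9 m/s

118.9 m/s


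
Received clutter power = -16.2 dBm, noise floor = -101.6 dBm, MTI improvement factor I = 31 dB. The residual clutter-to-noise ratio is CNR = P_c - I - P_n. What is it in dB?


CNR = -16.2 - 31 - (-101.6) = 54.4 dB

54.4 dB


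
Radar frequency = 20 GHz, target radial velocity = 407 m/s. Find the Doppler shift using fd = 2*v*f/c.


fd = 2 * 407 * 20000000000.0 / 3e8 = 54266.7 Hz

54266.7 Hz


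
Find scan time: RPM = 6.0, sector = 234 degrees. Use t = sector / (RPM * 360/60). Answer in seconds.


t = 234 / (6.0 * 360) * 60 = 6.5 s

6.5 s


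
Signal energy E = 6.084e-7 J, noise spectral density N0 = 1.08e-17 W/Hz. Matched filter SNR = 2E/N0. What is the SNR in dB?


SNR_lin = 2 * 6.084e-7 / 1.08e-17 = 1.127e11
SNR_dB = 10*log10(1.127e11) = 110.5 dB

110.5 dB


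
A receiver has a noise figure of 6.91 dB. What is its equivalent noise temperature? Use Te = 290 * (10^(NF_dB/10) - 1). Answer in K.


NF_lin = 10^(6.91/10) = 4.909079
Te = 290 * (4.909079 - 1) = 1133.6 K

1133.6 K


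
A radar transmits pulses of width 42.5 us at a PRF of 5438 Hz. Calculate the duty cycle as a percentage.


DC = 42.5e-6 * 5438 * 100 = 23.11%

23.11%


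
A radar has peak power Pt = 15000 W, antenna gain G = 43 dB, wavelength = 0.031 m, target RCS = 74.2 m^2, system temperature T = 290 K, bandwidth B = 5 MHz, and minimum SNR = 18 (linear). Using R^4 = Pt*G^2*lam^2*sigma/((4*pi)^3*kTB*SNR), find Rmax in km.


G_lin = 10^(43/10) = 19952.62315
R^4 = 15000 * 19952.62315^2 * 0.031^2 * 74.2 / ((4*pi)^3 * 1.38e-23 * 290 * 5000000.0 * 18)
R^4 = 5.95757e20 m^4
R_max = (5.95757e20)^(1/4) = 156231.0 m = 156.2 km

156.2 km


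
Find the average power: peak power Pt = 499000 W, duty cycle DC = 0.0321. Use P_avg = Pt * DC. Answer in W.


P_avg = 499000 * 0.0321 = 16017.9 W

16017.9 W


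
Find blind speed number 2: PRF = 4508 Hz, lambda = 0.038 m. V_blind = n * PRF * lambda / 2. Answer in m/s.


V_blind = 2 * 4508 * 0.038 / 2 = 171.3 m/s

171.3 m/s


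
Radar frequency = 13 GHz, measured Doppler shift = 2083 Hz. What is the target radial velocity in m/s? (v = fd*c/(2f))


v = 2083 * 3e8 / (2 * 13000000000.0) = 24.0 m/s

24.0 m/s


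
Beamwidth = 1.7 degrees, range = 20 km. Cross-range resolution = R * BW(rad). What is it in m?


BW_rad = 0.029670597
CR = 20000 * 0.029670597 = 593.4 m

593.4 m


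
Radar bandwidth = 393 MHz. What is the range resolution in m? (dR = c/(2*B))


dR = 3e8 / (2 * 393000000.0) = 0.38 m

0.38 m


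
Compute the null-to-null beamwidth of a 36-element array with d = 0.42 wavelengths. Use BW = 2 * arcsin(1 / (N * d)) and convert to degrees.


1/(N*d) = 1/(36*0.42) = 0.066138
BW = 2*arcsin(0.066138) = 7.6 degrees

7.6 degrees


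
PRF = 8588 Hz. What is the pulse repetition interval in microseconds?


PRI = 1/8588 = 0.0001164415 s = 116.4 us

116.4 us


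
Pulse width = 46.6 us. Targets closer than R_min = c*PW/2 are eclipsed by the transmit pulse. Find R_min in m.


R_min = 3e8 * 46.6e-6 / 2 = 6990.0 m

6990.0 m


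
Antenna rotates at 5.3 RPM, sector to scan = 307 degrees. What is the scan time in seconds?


t = 307 / (5.3 * 360) * 60 = 9.65 s

9.65 s


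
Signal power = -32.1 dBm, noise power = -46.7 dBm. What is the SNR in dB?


SNR = -32.1 - (-46.7) = 14.6 dB

14.6 dB


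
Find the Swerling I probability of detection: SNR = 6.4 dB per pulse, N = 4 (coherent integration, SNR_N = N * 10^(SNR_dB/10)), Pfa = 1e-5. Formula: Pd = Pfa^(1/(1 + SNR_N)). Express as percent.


SNR_lin = 10^(6.4/10) = 4.36516
SNR_N = 4 * 4.36516 = 17.46064
1/(1 + SNR_N) = 1/18.46064 = 0.0541693
Pd = (1e-5)^0.0541693 = 0.53599
Pd = 53.6%

53.6%


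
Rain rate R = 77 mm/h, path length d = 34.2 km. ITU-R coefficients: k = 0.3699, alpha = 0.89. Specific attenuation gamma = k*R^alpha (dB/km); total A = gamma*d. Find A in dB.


gamma = 0.3699 * 77^0.89 = 17.662862 dB/km
A = 17.662862 * 34.2 = 604.07 dB

604.07 dB


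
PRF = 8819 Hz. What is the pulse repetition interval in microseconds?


PRI = 1/8819 = 0.0001133915 s = 113.4 us

113.4 us


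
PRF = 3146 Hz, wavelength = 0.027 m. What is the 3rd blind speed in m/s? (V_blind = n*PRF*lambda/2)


V_blind = 3 * 3146 * 0.027 / 2 = 127.4 m/s

127.4 m/s


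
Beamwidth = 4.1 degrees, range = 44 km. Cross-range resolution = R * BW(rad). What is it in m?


BW_rad = 0.071558499
CR = 44000 * 0.071558499 = 3148.6 m

3148.6 m


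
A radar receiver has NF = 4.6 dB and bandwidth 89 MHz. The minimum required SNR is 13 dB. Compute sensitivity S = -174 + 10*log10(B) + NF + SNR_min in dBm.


10*log10(89000000.0) = 79.49
S = -174 + 79.49 + 4.6 + 13 = -76.9 dBm

-76.9 dBm


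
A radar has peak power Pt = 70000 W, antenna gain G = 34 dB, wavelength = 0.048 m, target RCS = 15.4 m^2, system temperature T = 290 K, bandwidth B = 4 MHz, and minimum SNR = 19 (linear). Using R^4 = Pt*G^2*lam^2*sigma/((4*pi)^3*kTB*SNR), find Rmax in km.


G_lin = 10^(34/10) = 2511.886432
R^4 = 70000 * 2511.886432^2 * 0.048^2 * 15.4 / ((4*pi)^3 * 1.38e-23 * 290 * 4000000.0 * 19)
R^4 = 2.59646e19 m^4
R_max = (2.59646e19)^(1/4) = 71383.1 m = 71.4 km

71.4 km


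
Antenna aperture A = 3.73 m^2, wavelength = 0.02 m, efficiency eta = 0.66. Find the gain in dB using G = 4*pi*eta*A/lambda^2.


G_linear = 4*pi*0.66*3.73/0.02^2 = 77339.73
G_dB = 10*log10(77339.73) = 48.9 dB

48.9 dB


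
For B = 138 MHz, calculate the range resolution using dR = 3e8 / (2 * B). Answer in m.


dR = 3e8 / (2 * 138000000.0) = 1.09 m

1.09 m


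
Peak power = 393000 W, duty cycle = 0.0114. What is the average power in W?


P_avg = 393000 * 0.0114 = 4480.2 W

4480.2 W


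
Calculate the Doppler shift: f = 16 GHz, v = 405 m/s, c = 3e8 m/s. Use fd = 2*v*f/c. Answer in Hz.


fd = 2 * 405 * 16000000000.0 / 3e8 = 43200.0 Hz

43200.0 Hz


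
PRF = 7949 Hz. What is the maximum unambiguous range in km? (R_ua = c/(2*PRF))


R_ua = 3e8 / (2 * 7949) = 18870.3 m = 18.9 km

18.9 km


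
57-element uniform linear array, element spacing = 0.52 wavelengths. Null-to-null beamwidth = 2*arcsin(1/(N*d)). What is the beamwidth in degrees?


1/(N*d) = 1/(57*0.52) = 0.033738
BW = 2*arcsin(0.033738) = 3.9 degrees

3.9 degrees


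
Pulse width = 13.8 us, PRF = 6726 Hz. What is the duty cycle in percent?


DC = 13.8e-6 * 6726 * 100 = 9.28%

9.28%


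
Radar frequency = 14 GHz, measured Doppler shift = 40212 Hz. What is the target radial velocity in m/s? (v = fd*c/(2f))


v = 40212 * 3e8 / (2 * 14000000000.0) = 430.8 m/s

430.8 m/s


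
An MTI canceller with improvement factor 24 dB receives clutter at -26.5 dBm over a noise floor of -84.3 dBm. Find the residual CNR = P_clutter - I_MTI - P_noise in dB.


CNR = -26.5 - 24 - (-84.3) = 33.8 dB

33.8 dB


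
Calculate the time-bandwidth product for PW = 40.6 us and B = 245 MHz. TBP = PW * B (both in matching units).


TBP = 40.6 * 245 = 9947.0

9947.0


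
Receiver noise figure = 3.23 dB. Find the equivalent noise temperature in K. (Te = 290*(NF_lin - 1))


NF_lin = 10^(3.23/10) = 2.103778
Te = 290 * (2.103778 - 1) = 320.1 K

320.1 K


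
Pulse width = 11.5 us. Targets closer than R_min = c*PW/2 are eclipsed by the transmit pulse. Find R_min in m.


R_min = 3e8 * 11.5e-6 / 2 = 1725.0 m

1725.0 m


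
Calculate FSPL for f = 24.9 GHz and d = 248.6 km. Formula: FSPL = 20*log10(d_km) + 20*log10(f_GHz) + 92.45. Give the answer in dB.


20*log10(248.6) = 47.91
20*log10(24.9) = 27.92
FSPL = 168.3 dB

168.3 dB


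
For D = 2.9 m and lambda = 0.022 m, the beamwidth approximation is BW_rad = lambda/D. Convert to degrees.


BW_rad = 0.022 / 2.9 = 0.007586
BW_deg = 0.43 degrees

0.43 degrees


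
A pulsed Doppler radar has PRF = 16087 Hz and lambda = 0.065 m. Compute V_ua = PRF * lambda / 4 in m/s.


V_ua = 16087 * 0.065 / 4 = 261.4 m/s

261.4 m/s


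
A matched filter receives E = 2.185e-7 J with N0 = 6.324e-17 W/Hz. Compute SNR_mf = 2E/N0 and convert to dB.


SNR_lin = 2 * 2.185e-7 / 6.324e-17 = 6.91e9
SNR_dB = 10*log10(6.91e9) = 98.4 dB

98.4 dB


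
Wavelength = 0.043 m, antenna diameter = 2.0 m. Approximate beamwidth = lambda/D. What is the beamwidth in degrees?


BW_rad = 0.043 / 2.0 = 0.0215
BW_deg = 1.23 degrees

1.23 degrees


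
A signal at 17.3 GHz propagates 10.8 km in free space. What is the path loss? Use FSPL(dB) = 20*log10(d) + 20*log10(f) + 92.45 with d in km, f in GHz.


20*log10(10.8) = 20.67
20*log10(17.3) = 24.76
FSPL = 137.9 dB

137.9 dB


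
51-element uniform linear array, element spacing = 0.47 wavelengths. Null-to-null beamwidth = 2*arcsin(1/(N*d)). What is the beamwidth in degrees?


1/(N*d) = 1/(51*0.47) = 0.041719
BW = 2*arcsin(0.041719) = 4.8 degrees

4.8 degrees


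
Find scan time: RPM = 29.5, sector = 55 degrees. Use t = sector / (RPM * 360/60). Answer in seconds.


t = 55 / (29.5 * 360) * 60 = 0.31 s

0.31 s


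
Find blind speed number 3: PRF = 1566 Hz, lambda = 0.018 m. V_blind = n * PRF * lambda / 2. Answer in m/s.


V_blind = 3 * 1566 * 0.018 / 2 = 42.3 m/s

42.3 m/s


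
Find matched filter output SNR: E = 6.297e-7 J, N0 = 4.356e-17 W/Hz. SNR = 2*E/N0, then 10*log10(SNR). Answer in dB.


SNR_lin = 2 * 6.297e-7 / 4.356e-17 = 2.891e10
SNR_dB = 10*log10(2.891e10) = 104.6 dB

104.6 dB


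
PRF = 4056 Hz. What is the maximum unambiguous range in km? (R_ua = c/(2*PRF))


R_ua = 3e8 / (2 * 4056) = 36982.2 m = 37.0 km

37.0 km


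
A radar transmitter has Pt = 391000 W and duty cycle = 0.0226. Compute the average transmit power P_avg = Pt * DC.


P_avg = 391000 * 0.0226 = 8836.6 W

8836.6 W


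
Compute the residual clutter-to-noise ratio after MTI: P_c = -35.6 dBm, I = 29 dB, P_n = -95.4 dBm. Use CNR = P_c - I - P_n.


CNR = -35.6 - 29 - (-95.4) = 30.8 dB

30.8 dB


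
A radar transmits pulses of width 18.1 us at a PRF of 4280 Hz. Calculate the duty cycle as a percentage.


DC = 18.1e-6 * 4280 * 100 = 7.75%

7.75%


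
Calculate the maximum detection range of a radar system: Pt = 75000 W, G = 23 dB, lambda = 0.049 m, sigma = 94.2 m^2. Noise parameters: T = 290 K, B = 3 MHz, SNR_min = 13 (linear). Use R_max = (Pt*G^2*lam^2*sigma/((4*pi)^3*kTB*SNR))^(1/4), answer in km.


G_lin = 10^(23/10) = 199.526231
R^4 = 75000 * 199.526231^2 * 0.049^2 * 94.2 / ((4*pi)^3 * 1.38e-23 * 290 * 3000000.0 * 13)
R^4 = 2.18038e18 m^4
R_max = (2.18038e18)^(1/4) = 38426.7 m = 38.4 km

38.4 km


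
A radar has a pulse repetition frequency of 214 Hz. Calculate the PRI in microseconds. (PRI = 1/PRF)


PRI = 1/214 = 0.0046728972 s = 4672.9 us

4672.9 us


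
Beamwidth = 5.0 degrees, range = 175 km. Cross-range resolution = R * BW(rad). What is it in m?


BW_rad = 0.087266463
CR = 175000 * 0.087266463 = 15271.6 m

15271.6 m


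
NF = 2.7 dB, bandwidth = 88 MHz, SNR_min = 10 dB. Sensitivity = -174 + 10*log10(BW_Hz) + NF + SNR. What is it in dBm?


10*log10(88000000.0) = 79.44
S = -174 + 79.44 + 2.7 + 10 = -81.9 dBm

-81.9 dBm


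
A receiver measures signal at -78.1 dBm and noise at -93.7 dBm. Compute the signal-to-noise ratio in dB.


SNR = -78.1 - (-93.7) = 15.6 dB

15.6 dB


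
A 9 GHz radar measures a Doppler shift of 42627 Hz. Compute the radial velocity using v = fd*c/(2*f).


v = 42627 * 3e8 / (2 * 9000000000.0) = 710.5 m/s

710.5 m/s


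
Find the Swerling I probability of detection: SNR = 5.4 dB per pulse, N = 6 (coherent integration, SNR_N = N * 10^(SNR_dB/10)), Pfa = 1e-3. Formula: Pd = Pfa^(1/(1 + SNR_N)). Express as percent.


SNR_lin = 10^(5.4/10) = 3.46737
SNR_N = 6 * 3.46737 = 20.80422
1/(1 + SNR_N) = 1/21.80422 = 0.0458627
Pd = (1e-3)^0.0458627 = 0.72847
Pd = 72.8%

72.8%


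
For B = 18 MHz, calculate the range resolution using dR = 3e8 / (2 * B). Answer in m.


dR = 3e8 / (2 * 18000000.0) = 8.33 m

8.33 m


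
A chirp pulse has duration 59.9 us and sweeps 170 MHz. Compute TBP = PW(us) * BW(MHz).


TBP = 59.9 * 170 = 10183.0

10183.0


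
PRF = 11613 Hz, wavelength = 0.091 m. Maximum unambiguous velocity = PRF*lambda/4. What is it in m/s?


V_ua = 11613 * 0.091 / 4 = 264.2 m/s

264.2 m/s


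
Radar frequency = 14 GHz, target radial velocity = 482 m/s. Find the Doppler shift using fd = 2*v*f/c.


fd = 2 * 482 * 14000000000.0 / 3e8 = 44986.7 Hz

44986.7 Hz


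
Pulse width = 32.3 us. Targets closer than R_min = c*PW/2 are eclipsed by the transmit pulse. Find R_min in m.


R_min = 3e8 * 32.3e-6 / 2 = 4845.0 m

4845.0 m


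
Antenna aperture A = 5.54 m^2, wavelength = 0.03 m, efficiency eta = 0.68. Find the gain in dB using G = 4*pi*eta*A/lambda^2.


G_linear = 4*pi*0.68*5.54/0.03^2 = 52600.03
G_dB = 10*log10(52600.03) = 47.2 dB

47.2 dB


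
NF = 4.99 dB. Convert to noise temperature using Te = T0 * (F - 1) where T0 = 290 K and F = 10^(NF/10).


NF_lin = 10^(4.99/10) = 3.155005
Te = 290 * (3.155005 - 1) = 625.0 K

625.0 K


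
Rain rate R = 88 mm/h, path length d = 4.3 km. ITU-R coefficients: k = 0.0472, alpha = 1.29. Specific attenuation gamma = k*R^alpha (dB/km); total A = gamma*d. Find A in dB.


gamma = 0.0472 * 88^1.29 = 15.216846 dB/km
A = 15.216846 * 4.3 = 65.43 dB

65.43 dB


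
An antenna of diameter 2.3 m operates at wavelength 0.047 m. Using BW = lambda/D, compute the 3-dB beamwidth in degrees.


BW_rad = 0.047 / 2.3 = 0.020435
BW_deg = 1.17 degrees

1.17 degrees


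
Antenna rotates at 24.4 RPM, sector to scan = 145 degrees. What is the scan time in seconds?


t = 145 / (24.4 * 360) * 60 = 0.99 s

0.99 s


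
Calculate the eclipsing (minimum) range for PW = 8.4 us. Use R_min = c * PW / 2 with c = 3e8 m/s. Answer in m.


R_min = 3e8 * 8.4e-6 / 2 = 1260.0 m

1260.0 m


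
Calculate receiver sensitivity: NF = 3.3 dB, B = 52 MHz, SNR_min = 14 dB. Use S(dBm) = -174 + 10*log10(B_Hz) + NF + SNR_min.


10*log10(52000000.0) = 77.16
S = -174 + 77.16 + 3.3 + 14 = -79.5 dBm

-79.5 dBm


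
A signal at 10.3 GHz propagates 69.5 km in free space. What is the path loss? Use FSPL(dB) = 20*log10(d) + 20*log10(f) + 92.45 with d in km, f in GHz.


20*log10(69.5) = 36.84
20*log10(10.3) = 20.26
FSPL = 149.5 dB

149.5 dB


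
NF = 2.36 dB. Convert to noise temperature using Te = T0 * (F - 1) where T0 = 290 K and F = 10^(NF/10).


NF_lin = 10^(2.36/10) = 1.721869
Te = 290 * (1.721869 - 1) = 209.3 K

209.3 K


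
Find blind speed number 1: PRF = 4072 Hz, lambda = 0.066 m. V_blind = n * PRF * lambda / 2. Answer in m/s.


V_blind = 1 * 4072 * 0.066 / 2 = 134.4 m/s

134.4 m/s


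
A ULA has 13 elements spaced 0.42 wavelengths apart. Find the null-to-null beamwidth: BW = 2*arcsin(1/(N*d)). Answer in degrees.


1/(N*d) = 1/(13*0.42) = 0.18315
BW = 2*arcsin(0.18315) = 21.1 degrees

21.1 degrees


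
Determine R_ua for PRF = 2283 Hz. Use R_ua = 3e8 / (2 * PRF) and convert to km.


R_ua = 3e8 / (2 * 2283) = 65703.0 m = 65.7 km

65.7 km


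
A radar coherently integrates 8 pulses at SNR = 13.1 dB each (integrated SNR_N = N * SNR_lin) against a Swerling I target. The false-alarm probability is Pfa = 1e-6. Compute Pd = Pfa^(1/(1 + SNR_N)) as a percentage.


SNR_lin = 10^(13.1/10) = 20.41738
SNR_N = 8 * 20.41738 = 163.33904
1/(1 + SNR_N) = 1/164.33904 = 0.006085
Pd = (1e-6)^0.006085 = 0.91937
Pd = 91.9%

91.9%


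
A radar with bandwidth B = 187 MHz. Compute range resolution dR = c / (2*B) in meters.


dR = 3e8 / (2 * 187000000.0) = 0.8 m

0.8 m


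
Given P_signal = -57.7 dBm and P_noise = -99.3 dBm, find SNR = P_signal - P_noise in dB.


SNR = -57.7 - (-99.3) = 41.6 dB

41.6 dB


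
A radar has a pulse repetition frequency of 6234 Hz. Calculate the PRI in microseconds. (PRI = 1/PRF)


PRI = 1/6234 = 0.0001604107 s = 160.4 us

160.4 us


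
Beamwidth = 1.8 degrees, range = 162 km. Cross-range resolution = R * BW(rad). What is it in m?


BW_rad = 0.031415927
CR = 162000 * 0.031415927 = 5089.4 m

5089.4 m


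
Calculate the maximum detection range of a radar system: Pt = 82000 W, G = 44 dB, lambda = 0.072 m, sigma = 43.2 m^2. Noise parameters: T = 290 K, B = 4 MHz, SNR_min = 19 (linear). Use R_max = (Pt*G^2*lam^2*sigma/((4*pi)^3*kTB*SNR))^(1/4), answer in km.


G_lin = 10^(44/10) = 25118.864315
R^4 = 82000 * 25118.864315^2 * 0.072^2 * 43.2 / ((4*pi)^3 * 1.38e-23 * 290 * 4000000.0 * 19)
R^4 = 1.91974e22 m^4
R_max = (1.91974e22)^(1/4) = 372229.3 m = 372.2 km

372.2 km


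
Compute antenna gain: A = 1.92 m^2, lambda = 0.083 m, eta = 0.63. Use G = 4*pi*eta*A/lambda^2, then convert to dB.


G_linear = 4*pi*0.63*1.92/0.083^2 = 2206.46
G_dB = 10*log10(2206.46) = 33.4 dB

33.4 dB


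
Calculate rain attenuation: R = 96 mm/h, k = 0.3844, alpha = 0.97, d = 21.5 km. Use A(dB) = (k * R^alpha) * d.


gamma = 0.3844 * 96^0.97 = 32.180032 dB/km
A = 32.180032 * 21.5 = 691.87 dB

691.87 dB


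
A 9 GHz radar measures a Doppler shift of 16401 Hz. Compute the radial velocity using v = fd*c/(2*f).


v = 16401 * 3e8 / (2 * 9000000000.0) = 273.4 m/s

273.4 m/s


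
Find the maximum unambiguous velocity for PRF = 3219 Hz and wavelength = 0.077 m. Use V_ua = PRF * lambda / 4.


V_ua = 3219 * 0.077 / 4 = 62.0 m/s

62.0 m/s


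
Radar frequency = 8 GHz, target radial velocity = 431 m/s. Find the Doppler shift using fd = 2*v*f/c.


fd = 2 * 431 * 8000000000.0 / 3e8 = 22986.7 Hz

22986.7 Hz


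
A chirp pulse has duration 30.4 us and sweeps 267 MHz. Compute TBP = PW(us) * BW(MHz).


TBP = 30.4 * 267 = 8116.8

8116.8


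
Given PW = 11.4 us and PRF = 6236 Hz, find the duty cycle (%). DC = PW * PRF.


DC = 11.4e-6 * 6236 * 100 = 7.11%

7.11%


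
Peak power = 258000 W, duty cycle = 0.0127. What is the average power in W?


P_avg = 258000 * 0.0127 = 3276.6 W

3276.6 W


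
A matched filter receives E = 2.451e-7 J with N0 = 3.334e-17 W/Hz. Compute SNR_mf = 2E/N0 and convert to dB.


SNR_lin = 2 * 2.451e-7 / 3.334e-17 = 1.47e10
SNR_dB = 10*log10(1.47e10) = 101.7 dB

101.7 dB


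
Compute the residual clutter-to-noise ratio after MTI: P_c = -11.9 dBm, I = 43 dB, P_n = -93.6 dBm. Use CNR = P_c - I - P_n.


CNR = -11.9 - 43 - (-93.6) = 38.7 dB

38.7 dB
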